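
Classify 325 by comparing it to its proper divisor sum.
deficient

Proper divisors of 325: sum = 1 + 5 + 13 + 25 + 65 = 109
Since 109 < 325, 325 is deficient.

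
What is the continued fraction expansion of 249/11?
[22; 1, 1, 1, 3]

Euclidean algorithm steps:
249 = 22 × 11 + 7
11 = 1 × 7 + 4
7 = 1 × 4 + 3
4 = 1 × 3 + 1
3 = 3 × 1 + 0
Continued fraction: [22; 1, 1, 1, 3]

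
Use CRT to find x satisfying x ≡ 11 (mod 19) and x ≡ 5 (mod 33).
467

Using Chinese Remainder Theorem:
M = 19 × 33 = 627
M1 = 33, M2 = 19
y1 = 33^(-1) mod 19 = 15
y2 = 19^(-1) mod 33 = 7
x = (11×33×15 + 5×19×7) mod 627 = 467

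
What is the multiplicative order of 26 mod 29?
28

29 is prime, so ord(26) divides φ(29) = 28.
Divisors of 28: 1, 2, 4, 7, 14, 28.
Repeated squaring: 26^1 ≡ 26, 26^2 ≡ 9, 26^4 ≡ 23, 26^8 ≡ 7, 26^16 ≡ 20 (mod 29).
Test 26^d mod 29 for each divisor d in increasing order:
26^1 ≡ 26
26^2 ≡ 9
26^4 ≡ 23
26^7 = 26^4·26^2·26^1 ≡ 17
26^14 = 26^8·26^4·26^2 ≡ 28
26^28 = 26^16·26^8·26^4 ≡ 1  ← first divisor giving 1
The order is 28.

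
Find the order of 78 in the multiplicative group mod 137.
34

137 is prime, so ord(78) divides φ(137) = 136.
Divisors of 136: 1, 2, 4, 8, 17, 34, 68, 136.
Repeated squaring: 78^1 ≡ 78, 78^2 ≡ 56, 78^4 ≡ 122, 78^8 ≡ 88, 78^16 ≡ 72, 78^32 ≡ 115, 78^64 ≡ 73, 78^128 ≡ 123 (mod 137).
Test 78^d mod 137 for each divisor d in increasing order:
78^1 ≡ 78
78^2 ≡ 56
78^4 ≡ 122
78^8 ≡ 88
78^17 = 78^16·78^1 ≡ 136
78^34 = 78^32·78^2 ≡ 1  ← first divisor giving 1
The order is 34.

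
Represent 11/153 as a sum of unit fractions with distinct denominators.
1/14 + 1/2142

Greedy algorithm:
11/153: ceiling(153/11) = 14, use 1/14
1/2142: ceiling(2142/1) = 2142, use 1/2142
Result: 11/153 = 1/14 + 1/2142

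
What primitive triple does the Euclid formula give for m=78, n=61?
(2363, 9516, 9805)

Euclid's formula: a = m² - n², b = 2mn, c = m² + n²
m = 78, n = 61
a = 78² - 61² = 6084 - 3721 = 2363
b = 2 × 78 × 61 = 9516
c = 78² + 61² = 6084 + 3721 = 9805
Verification: 2363² + 9516² = 5583769 + 90554256 = 96138025 = 9805² ✓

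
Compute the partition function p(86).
34262962

p(n) counts ways to write n as a sum of positive integers (order ignored).
Euler's pentagonal recurrence: p(k) = p(k-1) + p(k-2) - p(k-5) - p(k-7) + p(k-12) + p(k-15) - ... (offsets j(3j∓1)/2, signs ++--, p(0)=1, p(<0)=0).
DP table for k = 0..85: p(0)=1, p(1)=1, p(2)=2, p(3)=3, p(4)=5, p(5)=7, p(6)=11, p(7)=15, p(8)=22, p(9)=30, p(10)=42, p(11)=56, p(12)=77, p(13)=101, p(14)=135, p(15)=176, p(16)=231, p(17)=297, p(18)=385, p(19)=490, p(20)=627, p(21)=792, p(22)=1002, p(23)=1255, p(24)=1575, p(25)=1958, p(26)=2436, p(27)=3010, p(28)=3718, p(29)=4565, p(30)=5604, p(31)=6842, p(32)=8349, p(33)=10143, p(34)=12310, p(35)=14883, p(36)=17977, p(37)=21637, p(38)=26015, p(39)=31185, p(40)=37338, p(41)=44583, p(42)=53174, p(43)=63261, p(44)=75175, p(45)=89134, p(46)=105558, p(47)=124754, p(48)=147273, p(49)=173525, p(50)=204226, p(51)=239943, p(52)=281589, p(53)=329931, p(54)=386155, p(55)=451276, p(56)=526823, p(57)=614154, p(58)=715220, p(59)=831820, p(60)=966467, p(61)=1121505, p(62)=1300156, p(63)=1505499, p(64)=1741630, p(65)=2012558, p(66)=2323520, p(67)=2679689, p(68)=3087735, p(69)=3554345, p(70)=4087968, p(71)=4697205, p(72)=5392783, p(73)=6185689, p(74)=7089500, p(75)=8118264, p(76)=9289091, p(77)=10619863, p(78)=12132164, p(79)=13848650, p(80)=15796476, p(81)=18004327, p(82)=20506255, p(83)=23338469, p(84)=26543660, p(85)=30167357.
Final step: p(86) = p(85) + p(84) - p(81) - p(79) + p(74) + p(71) - p(64) - p(60) + p(51) + p(46) - p(35) - p(29) + p(16) + p(9)
= 30167357 + 26543660 - 18004327 - 13848650 + 7089500 + 4697205 - 1741630 - 966467 + 239943 + 105558 - 14883 - 4565 + 231 + 30
= 34262962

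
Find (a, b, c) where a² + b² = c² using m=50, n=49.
(99, 4900, 4901)

Euclid's formula: a = m² - n², b = 2mn, c = m² + n²
m = 50, n = 49
a = 50² - 49² = 2500 - 2401 = 99
b = 2 × 50 × 49 = 4900
c = 50² + 49² = 2500 + 2401 = 4901
Verification: 99² + 4900² = 9801 + 24010000 = 24019801 = 4901² ✓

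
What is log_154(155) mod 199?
46

Baby-step giant-step with step n = ⌈√199⌉ = 15.
Baby steps 154^j mod 199 (j:value) for j=0..14: 0:1, 1:154, 2:35, 3:17, 4:31, 5:197, 6:90, 7:129, 8:165, 9:137, 10:4, 11:19, 12:140, 13:68, 14:124.
Giant-step multiplier: 154^(-15) ≡ 154^(198-15) = 154^183 ≡ 174 (mod 199).
Giant steps γ_i = 155·174^i mod 199: γ_0=155, γ_1=105, γ_2=161, γ_3=154 (in table at j=1).
x = i·n + j = 3·15 + 1 = 46.
Check: 154^46 ≡ 155 (mod 199).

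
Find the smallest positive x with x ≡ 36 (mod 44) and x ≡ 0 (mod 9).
36

Using Chinese Remainder Theorem:
M = 44 × 9 = 396
M1 = 9, M2 = 44
y1 = 9^(-1) mod 44 = 5
y2 = 44^(-1) mod 9 = 8
x = (36×9×5 + 0×44×8) mod 396 = 36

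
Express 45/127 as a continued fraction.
[0; 2, 1, 4, 1, 1, 1, 2]

Euclidean algorithm steps:
45 = 0 × 127 + 45
127 = 2 × 45 + 37
45 = 1 × 37 + 8
37 = 4 × 8 + 5
8 = 1 × 5 + 3
5 = 1 × 3 + 2
3 = 1 × 2 + 1
2 = 2 × 1 + 0
Continued fraction: [0; 2, 1, 4, 1, 1, 1, 2]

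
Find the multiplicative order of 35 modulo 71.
70

71 is prime, so ord(35) divides φ(71) = 70.
Divisors of 70: 1, 2, 5, 7, 10, 14, 35, 70.
Repeated squaring: 35^1 ≡ 35, 35^2 ≡ 18, 35^4 ≡ 40, 35^8 ≡ 38, 35^16 ≡ 24, 35^32 ≡ 8, 35^64 ≡ 64 (mod 71).
Test 35^d mod 71 for each divisor d in increasing order:
35^1 ≡ 35
35^2 ≡ 18
35^5 = 35^4·35^1 ≡ 51
35^7 = 35^4·35^2·35^1 ≡ 66
35^10 = 35^8·35^2 ≡ 45
35^14 = 35^8·35^4·35^2 ≡ 25
35^35 = 35^32·35^2·35^1 ≡ 70
35^70 = 35^64·35^4·35^2 ≡ 1  ← first divisor giving 1
The order is 70.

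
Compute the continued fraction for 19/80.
[0; 4, 4, 1, 3]

Euclidean algorithm steps:
19 = 0 × 80 + 19
80 = 4 × 19 + 4
19 = 4 × 4 + 3
4 = 1 × 3 + 1
3 = 3 × 1 + 0
Continued fraction: [0; 4, 4, 1, 3]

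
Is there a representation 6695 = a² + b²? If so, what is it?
Not possible

Factorization: 6695 = 5 × 13 × 103
By Fermat: n is sum of two squares iff every prime p ≡ 3 (mod 4) appears to even power.
Prime(s) ≡ 3 (mod 4) with odd exponent: [(103, 1)]
Therefore 6695 cannot be expressed as a² + b².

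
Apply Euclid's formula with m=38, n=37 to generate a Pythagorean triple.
(75, 2812, 2813)

Euclid's formula: a = m² - n², b = 2mn, c = m² + n²
m = 38, n = 37
a = 38² - 37² = 1444 - 1369 = 75
b = 2 × 38 × 37 = 2812
c = 38² + 37² = 1444 + 1369 = 2813
Verification: 75² + 2812² = 5625 + 7907344 = 7912969 = 2813² ✓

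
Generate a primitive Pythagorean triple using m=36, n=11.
(1175, 792, 1417)

Euclid's formula: a = m² - n², b = 2mn, c = m² + n²
m = 36, n = 11
a = 36² - 11² = 1296 - 121 = 1175
b = 2 × 36 × 11 = 792
c = 36² + 11² = 1296 + 121 = 1417
Verification: 1175² + 792² = 1380625 + 627264 = 2007889 = 1417² ✓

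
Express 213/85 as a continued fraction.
[2; 1, 1, 42]

Euclidean algorithm steps:
213 = 2 × 85 + 43
85 = 1 × 43 + 42
43 = 1 × 42 + 1
42 = 42 × 1 + 0
Continued fraction: [2; 1, 1, 42]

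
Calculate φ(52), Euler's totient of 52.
24

52 = 2^2 × 13
φ(n) = n × ∏(1 - 1/p) for each prime p dividing n
φ(52) = 52 × (1 - 1/2) × (1 - 1/13) = 24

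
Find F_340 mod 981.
660

Matrix identity: Q^n = [[F_(n+1), F_n], [F_n, F_(n-1)]] with Q = [[1,1],[1,0]].
n = 340 = 101010100₂. Square-and-multiply, entries mod 981:
Q^1 = [[1,1],[1,0]]
Q^2 = (Q^1)² = [[2,1],[1,1]]
Q^5 = (Q^2)²·Q = [[8,5],[5,3]]
Q^10 = (Q^5)² = [[89,55],[55,34]]
Q^21 = (Q^10)²·Q = [[53,155],[155,879]]
Q^42 = (Q^21)² = [[347,253],[253,94]]
Q^85 = (Q^42)²·Q = [[710,971],[971,720]]
Q^170 = (Q^85)² = [[947,415],[415,532]]
Q^340 = (Q^170)² = [[725,660],[660,65]]
F_340 mod 981 = Q^340[0][1] = 660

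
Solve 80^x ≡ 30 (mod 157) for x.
20

Baby-step giant-step with step n = ⌈√157⌉ = 13.
Baby steps 80^j mod 157 (j:value) for j=0..12: 0:1, 1:80, 2:120, 3:23, 4:113, 5:91, 6:58, 7:87, 8:52, 9:78, 10:117, 11:97, 12:67.
Giant-step multiplier: 80^(-13) ≡ 80^(156-13) = 80^143 ≡ 50 (mod 157).
Giant steps γ_i = 30·50^i mod 157: γ_0=30, γ_1=87 (in table at j=7).
x = i·n + j = 1·13 + 7 = 20.
Check: 80^20 ≡ 30 (mod 157).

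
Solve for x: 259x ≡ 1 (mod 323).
217

gcd(259, 323) = 1, so the inverse exists.
Extended Euclidean algorithm on (323, 259):
323 = 1 × 259 + 64  ⟹  64 = (1)·323 + (-1)·259
259 = 4 × 64 + 3  ⟹  3 = (-4)·323 + (5)·259
64 = 21 × 3 + 1  ⟹  1 = (85)·323 + (-106)·259
So (-106)·259 ≡ 1 (mod 323), i.e. 259^(-1) ≡ -106 ≡ 217 (mod 323).
Check: 259 × 217 = 56203 ≡ 1 (mod 323)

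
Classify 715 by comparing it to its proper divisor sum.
deficient

Proper divisors of 715: sum = 1 + 5 + 11 + 13 + 55 + 65 + 143 = 293
Since 293 < 715, 715 is deficient.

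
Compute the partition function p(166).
189334822579

p(n) counts ways to write n as a sum of positive integers (order ignored).
Euler's pentagonal recurrence: p(k) = p(k-1) + p(k-2) - p(k-5) - p(k-7) + p(k-12) + p(k-15) - ... (offsets j(3j∓1)/2, signs ++--, p(0)=1, p(<0)=0).
DP table for k = 0..165: p(0)=1, p(1)=1, p(2)=2, p(3)=3, p(4)=5, p(5)=7, p(6)=11, p(7)=15, p(8)=22, p(9)=30, p(10)=42, p(11)=56, p(12)=77, p(13)=101, p(14)=135, p(15)=176, p(16)=231, p(17)=297, p(18)=385, p(19)=490, p(20)=627, p(21)=792, p(22)=1002, p(23)=1255, p(24)=1575, p(25)=1958, p(26)=2436, p(27)=3010, p(28)=3718, p(29)=4565, p(30)=5604, p(31)=6842, p(32)=8349, p(33)=10143, p(34)=12310, p(35)=14883, p(36)=17977, p(37)=21637, p(38)=26015, p(39)=31185, p(40)=37338, p(41)=44583, p(42)=53174, p(43)=63261, p(44)=75175, p(45)=89134, p(46)=105558, p(47)=124754, p(48)=147273, p(49)=173525, p(50)=204226, p(51)=239943, p(52)=281589, p(53)=329931, p(54)=386155, p(55)=451276, p(56)=526823, p(57)=614154, p(58)=715220, p(59)=831820, p(60)=966467, p(61)=1121505, p(62)=1300156, p(63)=1505499, p(64)=1741630, p(65)=2012558, p(66)=2323520, p(67)=2679689, p(68)=3087735, p(69)=3554345, p(70)=4087968, p(71)=4697205, p(72)=5392783, p(73)=6185689, p(74)=7089500, p(75)=8118264, p(76)=9289091, p(77)=10619863, p(78)=12132164, p(79)=13848650, p(80)=15796476, p(81)=18004327, p(82)=20506255, p(83)=23338469, p(84)=26543660, p(85)=30167357, p(86)=34262962, p(87)=38887673, p(88)=44108109, p(89)=49995925, p(90)=56634173, p(91)=64112359, p(92)=72533807, p(93)=82010177, p(94)=92669720, p(95)=104651419, p(96)=118114304, p(97)=133230930, p(98)=150198136, p(99)=169229875, p(100)=190569292, p(101)=214481126, p(102)=241265379, p(103)=271248950, p(104)=304801365, p(105)=342325709, p(106)=384276336, p(107)=431149389, p(108)=483502844, p(109)=541946240, p(110)=607163746, p(111)=679903203, p(112)=761002156, p(113)=851376628, p(114)=952050665, p(115)=1064144451, p(116)=1188908248, p(117)=1327710076, p(118)=1482074143, p(119)=1653668665, p(120)=1844349560, p(121)=2056148051, p(122)=2291320912, p(123)=2552338241, p(124)=2841940500, p(125)=3163127352, p(126)=3519222692, p(127)=3913864295, p(128)=4351078600, p(129)=4835271870, p(130)=5371315400, p(131)=5964539504, p(132)=6620830889, p(133)=7346629512, p(134)=8149040695, p(135)=9035836076, p(136)=10015581680, p(137)=11097645016, p(138)=12292341831, p(139)=13610949895, p(140)=15065878135, p(141)=16670689208, p(142)=18440293320, p(143)=20390982757, p(144)=22540654445, p(145)=24908858009, p(146)=27517052599, p(147)=30388671978, p(148)=33549419497, p(149)=37027355200, p(150)=40853235313, p(151)=45060624582, p(152)=49686288421, p(153)=54770336324, p(154)=60356673280, p(155)=66493182097, p(156)=73232243759, p(157)=80630964769, p(158)=88751778802, p(159)=97662728555, p(160)=107438159466, p(161)=118159068427, p(162)=129913904637, p(163)=142798995930, p(164)=156919475295, p(165)=172389800255.
Final step: p(166) = p(165) + p(164) - p(161) - p(159) + p(154) + p(151) - p(144) - p(140) + p(131) + p(126) - p(115) - p(109) + p(96) + p(89) - p(74) - p(66) + p(49) + p(40) - p(21) - p(11)
= 172389800255 + 156919475295 - 118159068427 - 97662728555 + 60356673280 + 45060624582 - 22540654445 - 15065878135 + 5964539504 + 3519222692 - 1064144451 - 541946240 + 118114304 + 49995925 - 7089500 - 2323520 + 173525 + 37338 - 792 - 56
= 189334822579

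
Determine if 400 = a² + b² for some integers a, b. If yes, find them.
0² + 20² (a=0, b=20)

Factorization: 400 = 2^4 × 5^2
By Fermat: n is sum of two squares iff every prime p ≡ 3 (mod 4) appears to even power.
All primes ≡ 3 (mod 4) appear to even power.
Search a = 0, 1, 2, … for 400 - a² a perfect square: first hit at a = 0: 400 - 0 = 400 = 20².
400 = 0² + 20² = 0 + 400 ✓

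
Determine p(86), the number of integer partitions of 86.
34262962

p(n) counts ways to write n as a sum of positive integers (order ignored).
Euler's pentagonal recurrence: p(k) = p(k-1) + p(k-2) - p(k-5) - p(k-7) + p(k-12) + p(k-15) - ... (offsets j(3j∓1)/2, signs ++--, p(0)=1, p(<0)=0).
DP table for k = 0..85: p(0)=1, p(1)=1, p(2)=2, p(3)=3, p(4)=5, p(5)=7, p(6)=11, p(7)=15, p(8)=22, p(9)=30, p(10)=42, p(11)=56, p(12)=77, p(13)=101, p(14)=135, p(15)=176, p(16)=231, p(17)=297, p(18)=385, p(19)=490, p(20)=627, p(21)=792, p(22)=1002, p(23)=1255, p(24)=1575, p(25)=1958, p(26)=2436, p(27)=3010, p(28)=3718, p(29)=4565, p(30)=5604, p(31)=6842, p(32)=8349, p(33)=10143, p(34)=12310, p(35)=14883, p(36)=17977, p(37)=21637, p(38)=26015, p(39)=31185, p(40)=37338, p(41)=44583, p(42)=53174, p(43)=63261, p(44)=75175, p(45)=89134, p(46)=105558, p(47)=124754, p(48)=147273, p(49)=173525, p(50)=204226, p(51)=239943, p(52)=281589, p(53)=329931, p(54)=386155, p(55)=451276, p(56)=526823, p(57)=614154, p(58)=715220, p(59)=831820, p(60)=966467, p(61)=1121505, p(62)=1300156, p(63)=1505499, p(64)=1741630, p(65)=2012558, p(66)=2323520, p(67)=2679689, p(68)=3087735, p(69)=3554345, p(70)=4087968, p(71)=4697205, p(72)=5392783, p(73)=6185689, p(74)=7089500, p(75)=8118264, p(76)=9289091, p(77)=10619863, p(78)=12132164, p(79)=13848650, p(80)=15796476, p(81)=18004327, p(82)=20506255, p(83)=23338469, p(84)=26543660, p(85)=30167357.
Final step: p(86) = p(85) + p(84) - p(81) - p(79) + p(74) + p(71) - p(64) - p(60) + p(51) + p(46) - p(35) - p(29) + p(16) + p(9)
= 30167357 + 26543660 - 18004327 - 13848650 + 7089500 + 4697205 - 1741630 - 966467 + 239943 + 105558 - 14883 - 4565 + 231 + 30
= 34262962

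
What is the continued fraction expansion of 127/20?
[6; 2, 1, 6]

Euclidean algorithm steps:
127 = 6 × 20 + 7
20 = 2 × 7 + 6
7 = 1 × 6 + 1
6 = 6 × 1 + 0
Continued fraction: [6; 2, 1, 6]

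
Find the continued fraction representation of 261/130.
[2; 130]

Euclidean algorithm steps:
261 = 2 × 130 + 1
130 = 130 × 1 + 0
Continued fraction: [2; 130]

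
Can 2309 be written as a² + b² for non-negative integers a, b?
10² + 47² (a=10, b=47)

Factorization: 2309 = 2309
By Fermat: n is sum of two squares iff every prime p ≡ 3 (mod 4) appears to even power.
All primes ≡ 3 (mod 4) appear to even power.
Search a = 0, 1, 2, … for 2309 - a² a perfect square: first hit at a = 10: 2309 - 100 = 2209 = 47².
2309 = 10² + 47² = 100 + 2209 ✓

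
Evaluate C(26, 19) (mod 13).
0

Using Lucas' theorem:
Write n=26 and k=19 in base 13:
n in base 13: [2, 0]
k in base 13: [1, 6]
C(26,19) mod 13 = ∏ C(n_i, k_i) mod 13
Digit binomials (mod 13): C(2,1) = 2; C(0,6) = 0 (k_i > n_i)
Product: 2 × 0 = 0 ≡ 0 (mod 13)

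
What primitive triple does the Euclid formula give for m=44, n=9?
(1855, 792, 2017)

Euclid's formula: a = m² - n², b = 2mn, c = m² + n²
m = 44, n = 9
a = 44² - 9² = 1936 - 81 = 1855
b = 2 × 44 × 9 = 792
c = 44² + 9² = 1936 + 81 = 2017
Verification: 1855² + 792² = 3441025 + 627264 = 4068289 = 2017² ✓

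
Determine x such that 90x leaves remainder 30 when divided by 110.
x ≡ 4 (mod 11)

gcd(90, 110) = 10, which divides 30, so solutions exist.
Divide through by 10: 9x ≡ 3 (mod 11).
Find 9^(-1) mod 11 by the extended Euclidean algorithm:
11 = 1 × 9 + 2  ⟹  2 = (1)·11 + (-1)·9
9 = 4 × 2 + 1  ⟹  1 = (-4)·11 + (5)·9
So (5)·9 ≡ 1 (mod 11), i.e. 9^(-1) ≡ 5 (mod 11).
x ≡ 5 × 3 = 15 ≡ 4 (mod 11).
Check: 90 × 4 = 360 ≡ 30 (mod 110).
x ≡ 4 (mod 11), giving 10 solutions mod 110.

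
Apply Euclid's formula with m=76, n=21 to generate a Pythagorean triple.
(5335, 3192, 6217)

Euclid's formula: a = m² - n², b = 2mn, c = m² + n²
m = 76, n = 21
a = 76² - 21² = 5776 - 441 = 5335
b = 2 × 76 × 21 = 3192
c = 76² + 21² = 5776 + 441 = 6217
Verification: 5335² + 3192² = 28462225 + 10188864 = 38651089 = 6217² ✓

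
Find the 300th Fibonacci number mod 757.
617

Matrix identity: Q^n = [[F_(n+1), F_n], [F_n, F_(n-1)]] with Q = [[1,1],[1,0]].
n = 300 = 100101100₂. Square-and-multiply, entries mod 757:
Q^1 = [[1,1],[1,0]]
Q^2 = (Q^1)² = [[2,1],[1,1]]
Q^4 = (Q^2)² = [[5,3],[3,2]]
Q^9 = (Q^4)²·Q = [[55,34],[34,21]]
Q^18 = (Q^9)² = [[396,313],[313,83]]
Q^37 = (Q^18)²·Q = [[474,433],[433,41]]
Q^75 = (Q^37)²·Q = [[37,357],[357,437]]
Q^150 = (Q^75)² = [[128,407],[407,478]]
Q^300 = (Q^150)² = [[353,617],[617,493]]
F_300 mod 757 = Q^300[0][1] = 617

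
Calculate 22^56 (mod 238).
50

Repeated squaring. Binary of 56 = 111000.
22^1 ≡ 22 (mod 238); 22^2 ≡ 8 (mod 238); 22^4 ≡ 64 (mod 238); 22^8 ≡ 50 (mod 238); 22^16 ≡ 120 (mod 238); 22^32 ≡ 120 (mod 238)
22^56 = 22^8 × 22^16 × 22^32 ≡ 50 (mod 238)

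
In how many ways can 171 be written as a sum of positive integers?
301384802048

p(n) counts ways to write n as a sum of positive integers (order ignored).
Euler's pentagonal recurrence: p(k) = p(k-1) + p(k-2) - p(k-5) - p(k-7) + p(k-12) + p(k-15) - ... (offsets j(3j∓1)/2, signs ++--, p(0)=1, p(<0)=0).
DP table for k = 0..170: p(0)=1, p(1)=1, p(2)=2, p(3)=3, p(4)=5, p(5)=7, p(6)=11, p(7)=15, p(8)=22, p(9)=30, p(10)=42, p(11)=56, p(12)=77, p(13)=101, p(14)=135, p(15)=176, p(16)=231, p(17)=297, p(18)=385, p(19)=490, p(20)=627, p(21)=792, p(22)=1002, p(23)=1255, p(24)=1575, p(25)=1958, p(26)=2436, p(27)=3010, p(28)=3718, p(29)=4565, p(30)=5604, p(31)=6842, p(32)=8349, p(33)=10143, p(34)=12310, p(35)=14883, p(36)=17977, p(37)=21637, p(38)=26015, p(39)=31185, p(40)=37338, p(41)=44583, p(42)=53174, p(43)=63261, p(44)=75175, p(45)=89134, p(46)=105558, p(47)=124754, p(48)=147273, p(49)=173525, p(50)=204226, p(51)=239943, p(52)=281589, p(53)=329931, p(54)=386155, p(55)=451276, p(56)=526823, p(57)=614154, p(58)=715220, p(59)=831820, p(60)=966467, p(61)=1121505, p(62)=1300156, p(63)=1505499, p(64)=1741630, p(65)=2012558, p(66)=2323520, p(67)=2679689, p(68)=3087735, p(69)=3554345, p(70)=4087968, p(71)=4697205, p(72)=5392783, p(73)=6185689, p(74)=7089500, p(75)=8118264, p(76)=9289091, p(77)=10619863, p(78)=12132164, p(79)=13848650, p(80)=15796476, p(81)=18004327, p(82)=20506255, p(83)=23338469, p(84)=26543660, p(85)=30167357, p(86)=34262962, p(87)=38887673, p(88)=44108109, p(89)=49995925, p(90)=56634173, p(91)=64112359, p(92)=72533807, p(93)=82010177, p(94)=92669720, p(95)=104651419, p(96)=118114304, p(97)=133230930, p(98)=150198136, p(99)=169229875, p(100)=190569292, p(101)=214481126, p(102)=241265379, p(103)=271248950, p(104)=304801365, p(105)=342325709, p(106)=384276336, p(107)=431149389, p(108)=483502844, p(109)=541946240, p(110)=607163746, p(111)=679903203, p(112)=761002156, p(113)=851376628, p(114)=952050665, p(115)=1064144451, p(116)=1188908248, p(117)=1327710076, p(118)=1482074143, p(119)=1653668665, p(120)=1844349560, p(121)=2056148051, p(122)=2291320912, p(123)=2552338241, p(124)=2841940500, p(125)=3163127352, p(126)=3519222692, p(127)=3913864295, p(128)=4351078600, p(129)=4835271870, p(130)=5371315400, p(131)=5964539504, p(132)=6620830889, p(133)=7346629512, p(134)=8149040695, p(135)=9035836076, p(136)=10015581680, p(137)=11097645016, p(138)=12292341831, p(139)=13610949895, p(140)=15065878135, p(141)=16670689208, p(142)=18440293320, p(143)=20390982757, p(144)=22540654445, p(145)=24908858009, p(146)=27517052599, p(147)=30388671978, p(148)=33549419497, p(149)=37027355200, p(150)=40853235313, p(151)=45060624582, p(152)=49686288421, p(153)=54770336324, p(154)=60356673280, p(155)=66493182097, p(156)=73232243759, p(157)=80630964769, p(158)=88751778802, p(159)=97662728555, p(160)=107438159466, p(161)=118159068427, p(162)=129913904637, p(163)=142798995930, p(164)=156919475295, p(165)=172389800255, p(166)=189334822579, p(167)=207890420102, p(168)=228204732751, p(169)=250438925115, p(170)=274768617130.
Final step: p(171) = p(170) + p(169) - p(166) - p(164) + p(159) + p(156) - p(149) - p(145) + p(136) + p(131) - p(120) - p(114) + p(101) + p(94) - p(79) - p(71) + p(54) + p(45) - p(26) - p(16)
= 274768617130 + 250438925115 - 189334822579 - 156919475295 + 97662728555 + 73232243759 - 37027355200 - 24908858009 + 10015581680 + 5964539504 - 1844349560 - 952050665 + 214481126 + 92669720 - 13848650 - 4697205 + 386155 + 89134 - 2436 - 231
= 301384802048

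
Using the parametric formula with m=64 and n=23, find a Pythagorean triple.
(3567, 2944, 4625)

Euclid's formula: a = m² - n², b = 2mn, c = m² + n²
m = 64, n = 23
a = 64² - 23² = 4096 - 529 = 3567
b = 2 × 64 × 23 = 2944
c = 64² + 23² = 4096 + 529 = 4625
Verification: 3567² + 2944² = 12723489 + 8667136 = 21390625 = 4625² ✓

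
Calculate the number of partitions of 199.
3646072432125

p(n) counts ways to write n as a sum of positive integers (order ignored).
Euler's pentagonal recurrence: p(k) = p(k-1) + p(k-2) - p(k-5) - p(k-7) + p(k-12) + p(k-15) - ... (offsets j(3j∓1)/2, signs ++--, p(0)=1, p(<0)=0).
DP table for k = 0..198: p(0)=1, p(1)=1, p(2)=2, p(3)=3, p(4)=5, p(5)=7, p(6)=11, p(7)=15, p(8)=22, p(9)=30, p(10)=42, p(11)=56, p(12)=77, p(13)=101, p(14)=135, p(15)=176, p(16)=231, p(17)=297, p(18)=385, p(19)=490, p(20)=627, p(21)=792, p(22)=1002, p(23)=1255, p(24)=1575, p(25)=1958, p(26)=2436, p(27)=3010, p(28)=3718, p(29)=4565, p(30)=5604, p(31)=6842, p(32)=8349, p(33)=10143, p(34)=12310, p(35)=14883, p(36)=17977, p(37)=21637, p(38)=26015, p(39)=31185, p(40)=37338, p(41)=44583, p(42)=53174, p(43)=63261, p(44)=75175, p(45)=89134, p(46)=105558, p(47)=124754, p(48)=147273, p(49)=173525, p(50)=204226, p(51)=239943, p(52)=281589, p(53)=329931, p(54)=386155, p(55)=451276, p(56)=526823, p(57)=614154, p(58)=715220, p(59)=831820, p(60)=966467, p(61)=1121505, p(62)=1300156, p(63)=1505499, p(64)=1741630, p(65)=2012558, p(66)=2323520, p(67)=2679689, p(68)=3087735, p(69)=3554345, p(70)=4087968, p(71)=4697205, p(72)=5392783, p(73)=6185689, p(74)=7089500, p(75)=8118264, p(76)=9289091, p(77)=10619863, p(78)=12132164, p(79)=13848650, p(80)=15796476, p(81)=18004327, p(82)=20506255, p(83)=23338469, p(84)=26543660, p(85)=30167357, p(86)=34262962, p(87)=38887673, p(88)=44108109, p(89)=49995925, p(90)=56634173, p(91)=64112359, p(92)=72533807, p(93)=82010177, p(94)=92669720, p(95)=104651419, p(96)=118114304, p(97)=133230930, p(98)=150198136, p(99)=169229875, p(100)=190569292, p(101)=214481126, p(102)=241265379, p(103)=271248950, p(104)=304801365, p(105)=342325709, p(106)=384276336, p(107)=431149389, p(108)=483502844, p(109)=541946240, p(110)=607163746, p(111)=679903203, p(112)=761002156, p(113)=851376628, p(114)=952050665, p(115)=1064144451, p(116)=1188908248, p(117)=1327710076, p(118)=1482074143, p(119)=1653668665, p(120)=1844349560, p(121)=2056148051, p(122)=2291320912, p(123)=2552338241, p(124)=2841940500, p(125)=3163127352, p(126)=3519222692, p(127)=3913864295, p(128)=4351078600, p(129)=4835271870, p(130)=5371315400, p(131)=5964539504, p(132)=6620830889, p(133)=7346629512, p(134)=8149040695, p(135)=9035836076, p(136)=10015581680, p(137)=11097645016, p(138)=12292341831, p(139)=13610949895, p(140)=15065878135, p(141)=16670689208, p(142)=18440293320, p(143)=20390982757, p(144)=22540654445, p(145)=24908858009, p(146)=27517052599, p(147)=30388671978, p(148)=33549419497, p(149)=37027355200, p(150)=40853235313, p(151)=45060624582, p(152)=49686288421, p(153)=54770336324, p(154)=60356673280, p(155)=66493182097, p(156)=73232243759, p(157)=80630964769, p(158)=88751778802, p(159)=97662728555, p(160)=107438159466, p(161)=118159068427, p(162)=129913904637, p(163)=142798995930, p(164)=156919475295, p(165)=172389800255, p(166)=189334822579, p(167)=207890420102, p(168)=228204732751, p(169)=250438925115, p(170)=274768617130, p(171)=301384802048, p(172)=330495499613, p(173)=362326859895, p(174)=397125074750, p(175)=435157697830, p(176)=476715857290, p(177)=522115831195, p(178)=571701605655, p(179)=625846753120, p(180)=684957390936, p(181)=749474411781, p(182)=819876908323, p(183)=896684817527, p(184)=980462880430, p(185)=1071823774337, p(186)=1171432692373, p(187)=1280011042268, p(188)=1398341745571, p(189)=1527273599625, p(190)=1667727404093, p(191)=1820701100652, p(192)=1987276856363, p(193)=2168627105469, p(194)=2366022741845, p(195)=2580840212973, p(196)=2814570987591, p(197)=3068829878530, p(198)=3345365983698.
Final step: p(199) = p(198) + p(197) - p(194) - p(192) + p(187) + p(184) - p(177) - p(173) + p(164) + p(159) - p(148) - p(142) + p(129) + p(122) - p(107) - p(99) + p(82) + p(73) - p(54) - p(44) + p(23) + p(12)
= 3345365983698 + 3068829878530 - 2366022741845 - 1987276856363 + 1280011042268 + 980462880430 - 522115831195 - 362326859895 + 156919475295 + 97662728555 - 33549419497 - 18440293320 + 4835271870 + 2291320912 - 431149389 - 169229875 + 20506255 + 6185689 - 386155 - 75175 + 1255 + 77
= 3646072432125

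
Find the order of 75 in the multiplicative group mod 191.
95

191 is prime, so ord(75) divides φ(191) = 190.
Divisors of 190: 1, 2, 5, 10, 19, 38, 95, 190.
Repeated squaring: 75^1 ≡ 75, 75^2 ≡ 86, 75^4 ≡ 138, 75^8 ≡ 135, 75^16 ≡ 80, 75^32 ≡ 97, 75^64 ≡ 50, 75^128 ≡ 17 (mod 191).
Test 75^d mod 191 for each divisor d in increasing order:
75^1 ≡ 75
75^2 ≡ 86
75^5 = 75^4·75^1 ≡ 36
75^10 = 75^8·75^2 ≡ 150
75^19 = 75^16·75^2·75^1 ≡ 109
75^38 = 75^32·75^4·75^2 ≡ 39
75^95 = 75^64·75^16·75^8·75^4·75^2·75^1 ≡ 1  ← first divisor giving 1
The order is 95.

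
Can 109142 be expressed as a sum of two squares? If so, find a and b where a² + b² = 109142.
Not possible

Factorization: 109142 = 2 × 11^3 × 41
By Fermat: n is sum of two squares iff every prime p ≡ 3 (mod 4) appears to even power.
Prime(s) ≡ 3 (mod 4) with odd exponent: [(11, 3)]
Therefore 109142 cannot be expressed as a² + b².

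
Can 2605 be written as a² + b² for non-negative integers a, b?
2² + 51² (a=2, b=51)

Factorization: 2605 = 5 × 521
By Fermat: n is sum of two squares iff every prime p ≡ 3 (mod 4) appears to even power.
All primes ≡ 3 (mod 4) appear to even power.
Search a = 0, 1, 2, … for 2605 - a² a perfect square: first hit at a = 2: 2605 - 4 = 2601 = 51².
2605 = 2² + 51² = 4 + 2601 ✓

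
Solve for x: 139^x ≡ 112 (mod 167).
128

Baby-step giant-step with step n = ⌈√167⌉ = 13.
Baby steps 139^j mod 167 (j:value) for j=0..12: 0:1, 1:139, 2:116, 3:92, 4:96, 5:151, 6:114, 7:148, 8:31, 9:134, 10:89, 11:13, 12:137.
Giant-step multiplier: 139^(-13) ≡ 139^(166-13) = 139^153 ≡ 67 (mod 167).
Giant steps γ_i = 112·67^i mod 167: γ_0=112, γ_1=156, γ_2=98, γ_3=53, γ_4=44, γ_5=109, γ_6=122, γ_7=158, γ_8=65, γ_9=13 (in table at j=11).
x = i·n + j = 9·13 + 11 = 128.
Check: 139^128 ≡ 112 (mod 167).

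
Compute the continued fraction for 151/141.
[1; 14, 10]

Euclidean algorithm steps:
151 = 1 × 141 + 10
141 = 14 × 10 + 1
10 = 10 × 1 + 0
Continued fraction: [1; 14, 10]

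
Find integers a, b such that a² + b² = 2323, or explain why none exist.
Not possible

Factorization: 2323 = 23 × 101
By Fermat: n is sum of two squares iff every prime p ≡ 3 (mod 4) appears to even power.
Prime(s) ≡ 3 (mod 4) with odd exponent: [(23, 1)]
Therefore 2323 cannot be expressed as a² + b².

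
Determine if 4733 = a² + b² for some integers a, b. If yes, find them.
37² + 58² (a=37, b=58)

Factorization: 4733 = 4733
By Fermat: n is sum of two squares iff every prime p ≡ 3 (mod 4) appears to even power.
All primes ≡ 3 (mod 4) appear to even power.
Search a = 0, 1, 2, … for 4733 - a² a perfect square: first hit at a = 37: 4733 - 1369 = 3364 = 58².
4733 = 37² + 58² = 1369 + 3364 ✓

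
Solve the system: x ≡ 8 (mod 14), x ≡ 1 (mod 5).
36

Using Chinese Remainder Theorem:
M = 14 × 5 = 70
M1 = 5, M2 = 14
y1 = 5^(-1) mod 14 = 3
y2 = 14^(-1) mod 5 = 4
x = (8×5×3 + 1×14×4) mod 70 = 36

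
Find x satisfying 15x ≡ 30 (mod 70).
x ≡ 2 (mod 14)

gcd(15, 70) = 5, which divides 30, so solutions exist.
Divide through by 5: 3x ≡ 6 (mod 14).
Find 3^(-1) mod 14 by the extended Euclidean algorithm:
14 = 4 × 3 + 2  ⟹  2 = (1)·14 + (-4)·3
3 = 1 × 2 + 1  ⟹  1 = (-1)·14 + (5)·3
So (5)·3 ≡ 1 (mod 14), i.e. 3^(-1) ≡ 5 (mod 14).
x ≡ 5 × 6 = 30 ≡ 2 (mod 14).
Check: 15 × 2 = 30 ≡ 30 (mod 70).
x ≡ 2 (mod 14), giving 5 solutions mod 70.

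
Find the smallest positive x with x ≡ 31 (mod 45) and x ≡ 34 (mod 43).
1066

Using Chinese Remainder Theorem:
M = 45 × 43 = 1935
M1 = 43, M2 = 45
y1 = 43^(-1) mod 45 = 22
y2 = 45^(-1) mod 43 = 22
x = (31×43×22 + 34×45×22) mod 1935 = 1066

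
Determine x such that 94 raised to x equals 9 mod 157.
148

Baby-step giant-step with step n = ⌈√157⌉ = 13.
Baby steps 94^j mod 157 (j:value) for j=0..12: 0:1, 1:94, 2:44, 3:54, 4:52, 5:21, 6:90, 7:139, 8:35, 9:150, 10:127, 11:6, 12:93.
Giant-step multiplier: 94^(-13) ≡ 94^(156-13) = 94^143 ≡ 135 (mod 157).
Giant steps γ_i = 9·135^i mod 157: γ_0=9, γ_1=116, γ_2=117, γ_3=95, γ_4=108, γ_5=136, γ_6=148, γ_7=41, γ_8=40, γ_9=62, γ_10=49, γ_11=21 (in table at j=5).
x = i·n + j = 11·13 + 5 = 148.
Check: 94^148 ≡ 9 (mod 157).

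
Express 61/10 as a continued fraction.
[6; 10]

Euclidean algorithm steps:
61 = 6 × 10 + 1
10 = 10 × 1 + 0
Continued fraction: [6; 10]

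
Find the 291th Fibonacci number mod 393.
113

Matrix identity: Q^n = [[F_(n+1), F_n], [F_n, F_(n-1)]] with Q = [[1,1],[1,0]].
n = 291 = 100100011₂. Square-and-multiply, entries mod 393:
Q^1 = [[1,1],[1,0]]
Q^2 = (Q^1)² = [[2,1],[1,1]]
Q^4 = (Q^2)² = [[5,3],[3,2]]
Q^9 = (Q^4)²·Q = [[55,34],[34,21]]
Q^18 = (Q^9)² = [[251,226],[226,25]]
Q^36 = (Q^18)² = [[107,282],[282,218]]
Q^72 = (Q^36)² = [[190,81],[81,109]]
Q^145 = (Q^72)²·Q = [[70,217],[217,246]]
Q^291 = (Q^145)²·Q = [[303,113],[113,190]]
F_291 mod 393 = Q^291[0][1] = 113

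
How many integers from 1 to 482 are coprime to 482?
240

482 = 2 × 241
φ(n) = n × ∏(1 - 1/p) for each prime p dividing n
φ(482) = 482 × (1 - 1/2) × (1 - 1/241) = 240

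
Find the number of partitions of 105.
342325709

p(n) counts ways to write n as a sum of positive integers (order ignored).
Euler's pentagonal recurrence: p(k) = p(k-1) + p(k-2) - p(k-5) - p(k-7) + p(k-12) + p(k-15) - ... (offsets j(3j∓1)/2, signs ++--, p(0)=1, p(<0)=0).
DP table for k = 0..104: p(0)=1, p(1)=1, p(2)=2, p(3)=3, p(4)=5, p(5)=7, p(6)=11, p(7)=15, p(8)=22, p(9)=30, p(10)=42, p(11)=56, p(12)=77, p(13)=101, p(14)=135, p(15)=176, p(16)=231, p(17)=297, p(18)=385, p(19)=490, p(20)=627, p(21)=792, p(22)=1002, p(23)=1255, p(24)=1575, p(25)=1958, p(26)=2436, p(27)=3010, p(28)=3718, p(29)=4565, p(30)=5604, p(31)=6842, p(32)=8349, p(33)=10143, p(34)=12310, p(35)=14883, p(36)=17977, p(37)=21637, p(38)=26015, p(39)=31185, p(40)=37338, p(41)=44583, p(42)=53174, p(43)=63261, p(44)=75175, p(45)=89134, p(46)=105558, p(47)=124754, p(48)=147273, p(49)=173525, p(50)=204226, p(51)=239943, p(52)=281589, p(53)=329931, p(54)=386155, p(55)=451276, p(56)=526823, p(57)=614154, p(58)=715220, p(59)=831820, p(60)=966467, p(61)=1121505, p(62)=1300156, p(63)=1505499, p(64)=1741630, p(65)=2012558, p(66)=2323520, p(67)=2679689, p(68)=3087735, p(69)=3554345, p(70)=4087968, p(71)=4697205, p(72)=5392783, p(73)=6185689, p(74)=7089500, p(75)=8118264, p(76)=9289091, p(77)=10619863, p(78)=12132164, p(79)=13848650, p(80)=15796476, p(81)=18004327, p(82)=20506255, p(83)=23338469, p(84)=26543660, p(85)=30167357, p(86)=34262962, p(87)=38887673, p(88)=44108109, p(89)=49995925, p(90)=56634173, p(91)=64112359, p(92)=72533807, p(93)=82010177, p(94)=92669720, p(95)=104651419, p(96)=118114304, p(97)=133230930, p(98)=150198136, p(99)=169229875, p(100)=190569292, p(101)=214481126, p(102)=241265379, p(103)=271248950, p(104)=304801365.
Final step: p(105) = p(104) + p(103) - p(100) - p(98) + p(93) + p(90) - p(83) - p(79) + p(70) + p(65) - p(54) - p(48) + p(35) + p(28) - p(13) - p(5)
= 304801365 + 271248950 - 190569292 - 150198136 + 82010177 + 56634173 - 23338469 - 13848650 + 4087968 + 2012558 - 386155 - 147273 + 14883 + 3718 - 101 - 7
= 342325709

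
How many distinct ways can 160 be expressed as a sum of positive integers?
107438159466

p(n) counts ways to write n as a sum of positive integers (order ignored).
Euler's pentagonal recurrence: p(k) = p(k-1) + p(k-2) - p(k-5) - p(k-7) + p(k-12) + p(k-15) - ... (offsets j(3j∓1)/2, signs ++--, p(0)=1, p(<0)=0).
DP table for k = 0..159: p(0)=1, p(1)=1, p(2)=2, p(3)=3, p(4)=5, p(5)=7, p(6)=11, p(7)=15, p(8)=22, p(9)=30, p(10)=42, p(11)=56, p(12)=77, p(13)=101, p(14)=135, p(15)=176, p(16)=231, p(17)=297, p(18)=385, p(19)=490, p(20)=627, p(21)=792, p(22)=1002, p(23)=1255, p(24)=1575, p(25)=1958, p(26)=2436, p(27)=3010, p(28)=3718, p(29)=4565, p(30)=5604, p(31)=6842, p(32)=8349, p(33)=10143, p(34)=12310, p(35)=14883, p(36)=17977, p(37)=21637, p(38)=26015, p(39)=31185, p(40)=37338, p(41)=44583, p(42)=53174, p(43)=63261, p(44)=75175, p(45)=89134, p(46)=105558, p(47)=124754, p(48)=147273, p(49)=173525, p(50)=204226, p(51)=239943, p(52)=281589, p(53)=329931, p(54)=386155, p(55)=451276, p(56)=526823, p(57)=614154, p(58)=715220, p(59)=831820, p(60)=966467, p(61)=1121505, p(62)=1300156, p(63)=1505499, p(64)=1741630, p(65)=2012558, p(66)=2323520, p(67)=2679689, p(68)=3087735, p(69)=3554345, p(70)=4087968, p(71)=4697205, p(72)=5392783, p(73)=6185689, p(74)=7089500, p(75)=8118264, p(76)=9289091, p(77)=10619863, p(78)=12132164, p(79)=13848650, p(80)=15796476, p(81)=18004327, p(82)=20506255, p(83)=23338469, p(84)=26543660, p(85)=30167357, p(86)=34262962, p(87)=38887673, p(88)=44108109, p(89)=49995925, p(90)=56634173, p(91)=64112359, p(92)=72533807, p(93)=82010177, p(94)=92669720, p(95)=104651419, p(96)=118114304, p(97)=133230930, p(98)=150198136, p(99)=169229875, p(100)=190569292, p(101)=214481126, p(102)=241265379, p(103)=271248950, p(104)=304801365, p(105)=342325709, p(106)=384276336, p(107)=431149389, p(108)=483502844, p(109)=541946240, p(110)=607163746, p(111)=679903203, p(112)=761002156, p(113)=851376628, p(114)=952050665, p(115)=1064144451, p(116)=1188908248, p(117)=1327710076, p(118)=1482074143, p(119)=1653668665, p(120)=1844349560, p(121)=2056148051, p(122)=2291320912, p(123)=2552338241, p(124)=2841940500, p(125)=3163127352, p(126)=3519222692, p(127)=3913864295, p(128)=4351078600, p(129)=4835271870, p(130)=5371315400, p(131)=5964539504, p(132)=6620830889, p(133)=7346629512, p(134)=8149040695, p(135)=9035836076, p(136)=10015581680, p(137)=11097645016, p(138)=12292341831, p(139)=13610949895, p(140)=15065878135, p(141)=16670689208, p(142)=18440293320, p(143)=20390982757, p(144)=22540654445, p(145)=24908858009, p(146)=27517052599, p(147)=30388671978, p(148)=33549419497, p(149)=37027355200, p(150)=40853235313, p(151)=45060624582, p(152)=49686288421, p(153)=54770336324, p(154)=60356673280, p(155)=66493182097, p(156)=73232243759, p(157)=80630964769, p(158)=88751778802, p(159)=97662728555.
Final step: p(160) = p(159) + p(158) - p(155) - p(153) + p(148) + p(145) - p(138) - p(134) + p(125) + p(120) - p(109) - p(103) + p(90) + p(83) - p(68) - p(60) + p(43) + p(34) - p(15) - p(5)
= 97662728555 + 88751778802 - 66493182097 - 54770336324 + 33549419497 + 24908858009 - 12292341831 - 8149040695 + 3163127352 + 1844349560 - 541946240 - 271248950 + 56634173 + 23338469 - 3087735 - 966467 + 63261 + 12310 - 176 - 7
= 107438159466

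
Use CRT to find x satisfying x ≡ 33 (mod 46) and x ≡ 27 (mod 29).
723

Using Chinese Remainder Theorem:
M = 46 × 29 = 1334
M1 = 29, M2 = 46
y1 = 29^(-1) mod 46 = 27
y2 = 46^(-1) mod 29 = 12
x = (33×29×27 + 27×46×12) mod 1334 = 723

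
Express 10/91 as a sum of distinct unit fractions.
1/10 + 1/102 + 1/11603 + 1/269247615

Greedy algorithm:
10/91: ceiling(91/10) = 10, use 1/10
9/910: ceiling(910/9) = 102, use 1/102
2/23205: ceiling(23205/2) = 11603, use 1/11603
1/269247615: ceiling(269247615/1) = 269247615, use 1/269247615
Result: 10/91 = 1/10 + 1/102 + 1/11603 + 1/269247615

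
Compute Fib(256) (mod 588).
63

Matrix identity: Q^n = [[F_(n+1), F_n], [F_n, F_(n-1)]] with Q = [[1,1],[1,0]].
n = 256 = 100000000₂. Square-and-multiply, entries mod 588:
Q^1 = [[1,1],[1,0]]
Q^2 = (Q^1)² = [[2,1],[1,1]]
Q^4 = (Q^2)² = [[5,3],[3,2]]
Q^8 = (Q^4)² = [[34,21],[21,13]]
Q^16 = (Q^8)² = [[421,399],[399,22]]
Q^32 = (Q^16)² = [[106,357],[357,337]]
Q^64 = (Q^32)² = [[505,567],[567,526]]
Q^128 = (Q^64)² = [[274,105],[105,169]]
Q^256 = (Q^128)² = [[253,63],[63,190]]
F_256 mod 588 = Q^256[0][1] = 63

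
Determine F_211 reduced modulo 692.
249

Matrix identity: Q^n = [[F_(n+1), F_n], [F_n, F_(n-1)]] with Q = [[1,1],[1,0]].
n = 211 = 11010011₂. Square-and-multiply, entries mod 692:
Q^1 = [[1,1],[1,0]]
Q^3 = (Q^1)²·Q = [[3,2],[2,1]]
Q^6 = (Q^3)² = [[13,8],[8,5]]
Q^13 = (Q^6)²·Q = [[377,233],[233,144]]
Q^26 = (Q^13)² = [[582,293],[293,289]]
Q^52 = (Q^26)² = [[377,547],[547,522]]
Q^105 = (Q^52)²·Q = [[275,534],[534,433]]
Q^211 = (Q^105)²·Q = [[489,249],[249,240]]
F_211 mod 692 = Q^211[0][1] = 249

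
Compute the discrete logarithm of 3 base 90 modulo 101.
63

Baby-step giant-step with step n = ⌈√101⌉ = 11.
Baby steps 90^j mod 101 (j:value) for j=0..10: 0:1, 1:90, 2:20, 3:83, 4:97, 5:44, 6:21, 7:72, 8:16, 9:26, 10:17.
Giant-step multiplier: 90^(-11) ≡ 90^(100-11) = 90^89 ≡ 27 (mod 101).
Giant steps γ_i = 3·27^i mod 101: γ_0=3, γ_1=81, γ_2=66, γ_3=65, γ_4=38, γ_5=16 (in table at j=8).
x = i·n + j = 5·11 + 8 = 63.
Check: 90^63 ≡ 3 (mod 101).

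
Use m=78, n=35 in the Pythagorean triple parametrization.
(4859, 5460, 7309)

Euclid's formula: a = m² - n², b = 2mn, c = m² + n²
m = 78, n = 35
a = 78² - 35² = 6084 - 1225 = 4859
b = 2 × 78 × 35 = 5460
c = 78² + 35² = 6084 + 1225 = 7309
Verification: 4859² + 5460² = 23609881 + 29811600 = 53421481 = 7309² ✓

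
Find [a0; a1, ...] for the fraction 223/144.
[1; 1, 1, 4, 1, 1, 1, 4]

Euclidean algorithm steps:
223 = 1 × 144 + 79
144 = 1 × 79 + 65
79 = 1 × 65 + 14
65 = 4 × 14 + 9
14 = 1 × 9 + 5
9 = 1 × 5 + 4
5 = 1 × 4 + 1
4 = 4 × 1 + 0
Continued fraction: [1; 1, 1, 4, 1, 1, 1, 4]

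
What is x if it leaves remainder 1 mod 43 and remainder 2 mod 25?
302

Using Chinese Remainder Theorem:
M = 43 × 25 = 1075
M1 = 25, M2 = 43
y1 = 25^(-1) mod 43 = 31
y2 = 43^(-1) mod 25 = 7
x = (1×25×31 + 2×43×7) mod 1075 = 302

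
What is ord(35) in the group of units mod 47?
46

47 is prime, so ord(35) divides φ(47) = 46.
Divisors of 46: 1, 2, 23, 46.
Repeated squaring: 35^1 ≡ 35, 35^2 ≡ 3, 35^4 ≡ 9, 35^8 ≡ 34, 35^16 ≡ 28, 35^32 ≡ 32 (mod 47).
Test 35^d mod 47 for each divisor d in increasing order:
35^1 ≡ 35
35^2 ≡ 3
35^23 = 35^16·35^4·35^2·35^1 ≡ 46
35^46 = 35^32·35^8·35^4·35^2 ≡ 1  ← first divisor giving 1
The order is 46.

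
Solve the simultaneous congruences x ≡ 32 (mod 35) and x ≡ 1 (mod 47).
1082

Using Chinese Remainder Theorem:
M = 35 × 47 = 1645
M1 = 47, M2 = 35
y1 = 47^(-1) mod 35 = 3
y2 = 35^(-1) mod 47 = 43
x = (32×47×3 + 1×35×43) mod 1645 = 1082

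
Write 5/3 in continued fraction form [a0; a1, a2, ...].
[1; 1, 2]

Euclidean algorithm steps:
5 = 1 × 3 + 2
3 = 1 × 2 + 1
2 = 2 × 1 + 0
Continued fraction: [1; 1, 2]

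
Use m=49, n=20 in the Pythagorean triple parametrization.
(2001, 1960, 2801)

Euclid's formula: a = m² - n², b = 2mn, c = m² + n²
m = 49, n = 20
a = 49² - 20² = 2401 - 400 = 2001
b = 2 × 49 × 20 = 1960
c = 49² + 20² = 2401 + 400 = 2801
Verification: 2001² + 1960² = 4004001 + 3841600 = 7845601 = 2801² ✓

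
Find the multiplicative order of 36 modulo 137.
68

137 is prime, so ord(36) divides φ(137) = 136.
Divisors of 136: 1, 2, 4, 8, 17, 34, 68, 136.
Repeated squaring: 36^1 ≡ 36, 36^2 ≡ 63, 36^4 ≡ 133, 36^8 ≡ 16, 36^16 ≡ 119, 36^32 ≡ 50, 36^64 ≡ 34, 36^128 ≡ 60 (mod 137).
Test 36^d mod 137 for each divisor d in increasing order:
36^1 ≡ 36
36^2 ≡ 63
36^4 ≡ 133
36^8 ≡ 16
36^17 = 36^16·36^1 ≡ 37
36^34 = 36^32·36^2 ≡ 136
36^68 = 36^64·36^4 ≡ 1  ← first divisor giving 1
The order is 68.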